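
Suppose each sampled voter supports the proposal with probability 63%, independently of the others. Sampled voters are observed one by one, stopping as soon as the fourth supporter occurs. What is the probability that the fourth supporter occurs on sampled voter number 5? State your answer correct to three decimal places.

0.233

Y = trial on which the fourth success occurs; negative binomial, r=4, p=0.63.
P(Y=5) = C(4,3) · p^4 · (1−p)^1
= 4 · 0.15753 · 0.37 = 0.23314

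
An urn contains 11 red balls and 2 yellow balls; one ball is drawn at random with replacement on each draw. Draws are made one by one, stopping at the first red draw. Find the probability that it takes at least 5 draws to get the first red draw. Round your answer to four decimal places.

Y = number of draws to the first success; geometric, p = 0.846154.
P(Y > 4) = P(first 4 all fail) = (1−p)^4 = 0.000560

0.0006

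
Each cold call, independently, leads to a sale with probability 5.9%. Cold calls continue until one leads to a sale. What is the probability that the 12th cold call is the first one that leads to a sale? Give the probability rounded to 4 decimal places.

Geometric (trials to first success), p = 0.059.
P(Y = 12) = (1−p)^11 · p = 0.51225 · 0.059 = 0.030223

0.0302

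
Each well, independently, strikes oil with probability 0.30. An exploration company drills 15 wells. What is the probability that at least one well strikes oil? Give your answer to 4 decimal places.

0.9953

P(at least one) = 1 − P(none) = 1 − (1 − 0.30)^15
= 1 − 0.004748 = 0.995252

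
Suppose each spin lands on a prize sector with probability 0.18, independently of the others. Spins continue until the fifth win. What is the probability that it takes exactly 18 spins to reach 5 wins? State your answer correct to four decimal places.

0.0341

Y = trial on which the fifth success occurs; negative binomial, r=5, p=0.18.
P(Y=18) = C(17,4) · p^5 · (1−p)^13
= 2380 · 0.00018896 · 0.075784 = 0.034082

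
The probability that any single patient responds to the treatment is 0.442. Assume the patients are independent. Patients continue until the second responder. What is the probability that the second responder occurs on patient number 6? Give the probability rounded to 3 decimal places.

Y = trial on which the second success occurs; negative binomial, r=2, p=0.442.
P(Y=6) = C(5,1) · p^2 · (1−p)^4
= 5 · 0.19536 · 0.096948 = 0.09470

0.095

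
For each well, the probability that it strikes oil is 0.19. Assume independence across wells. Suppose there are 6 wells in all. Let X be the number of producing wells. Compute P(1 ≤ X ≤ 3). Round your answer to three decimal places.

0.703

X ~ Binomial(6, 0.19); P(1 ≤ X ≤ 3) = Σ C(6,k) p^k (1−p)^(6−k) over k:
  k=1: C(6,1)·0.19^1·0.81^5 = 0.39749
  k=2: C(6,2)·0.19^2·0.81^4 = 0.23310
  k=3: C(6,3)·0.19^3·0.81^3 = 0.07290
Total = 0.70349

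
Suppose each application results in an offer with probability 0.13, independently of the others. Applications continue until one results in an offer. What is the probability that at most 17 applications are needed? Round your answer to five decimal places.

0.90628

Y = number of applications to the first success; geometric, p = 0.13.
P(Y ≤ 17) = 1 − (1−p)^17 = 1 − 0.0937189 = 0.9062811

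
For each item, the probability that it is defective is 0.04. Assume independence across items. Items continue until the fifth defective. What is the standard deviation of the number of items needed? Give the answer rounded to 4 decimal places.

54.7723

Y = total items until the fifth success; negative binomial with r=5, p=0.04.
SD(Y) = √[r(1−p)/p²] = √(3000.000000) = 54.772256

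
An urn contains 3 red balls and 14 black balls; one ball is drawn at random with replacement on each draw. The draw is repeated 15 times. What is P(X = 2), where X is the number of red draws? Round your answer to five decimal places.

X ~ Binomial(n=15, p=0.176471).
P(X=2) = C(15,2) · p^2 · (1−p)^13
= 105 · 0.031142 · 0.080136 = 0.2620369

0.26204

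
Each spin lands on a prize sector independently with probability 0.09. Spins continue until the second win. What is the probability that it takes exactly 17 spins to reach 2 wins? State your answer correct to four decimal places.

0.0315

Y = trial on which the second success occurs; negative binomial, r=2, p=0.09.
P(Y=17) = C(16,1) · p^2 · (1−p)^15
= 16 · 0.0081 · 0.24301 = 0.031494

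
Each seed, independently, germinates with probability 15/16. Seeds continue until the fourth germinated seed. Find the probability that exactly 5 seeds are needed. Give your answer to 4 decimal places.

0.1931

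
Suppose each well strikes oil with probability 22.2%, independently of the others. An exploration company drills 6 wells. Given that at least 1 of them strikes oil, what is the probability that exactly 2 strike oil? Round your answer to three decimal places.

0.348

X ~ Binomial(6, 0.222). Want P(X=2 | X≥1) = P(X=2) / P(X≥1).
P(X=2) = C(6,2)·0.222^2·0.778^4 = 0.27084
P(X≥1) = 1 − 0.22176 = 0.77824
Ratio = 0.27084 / 0.77824 = 0.34802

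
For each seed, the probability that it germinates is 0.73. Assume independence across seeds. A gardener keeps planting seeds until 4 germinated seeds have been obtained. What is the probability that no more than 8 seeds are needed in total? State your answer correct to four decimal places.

0.9623

Finishing within 8 seeds ⇔ at least 4 successes in the first 8. With X ~ Binomial(8, 0.73), P(Y ≤ 8) = 1 − P(X ≤ 3).
  k=0: C(8,0)·0.73^0·0.27^8 = 0.000028
  k=1: C(8,1)·0.73^1·0.27^7 = 0.000611
  k=2: C(8,2)·0.73^2·0.27^6 = 0.005781
  k=3: C(8,3)·0.73^3·0.27^5 = 0.031259
1 − 0.037679 = 0.962321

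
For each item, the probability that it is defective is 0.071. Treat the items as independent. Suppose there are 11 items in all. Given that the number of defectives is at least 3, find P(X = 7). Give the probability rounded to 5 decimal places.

0.00006

X ~ Binomial(11, 0.071). Want P(X=7 | X≥3) = P(X=7) / P(X≥3).
P(X=7) = C(11,7)·0.071^7·0.929^4 = 0.0000022
P(X≥3) = 1 − 0.4448083 − 0.3739454 − 0.1428962 = 0.0383501
Ratio = 0.0000022 / 0.0383501 = 0.0000583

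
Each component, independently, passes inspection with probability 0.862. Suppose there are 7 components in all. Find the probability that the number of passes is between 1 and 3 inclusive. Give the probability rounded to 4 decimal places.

X ~ Binomial(7, 0.862); P(1 ≤ X ≤ 3) = Σ C(7,k) p^k (1−p)^(7−k) over k:
  k=1: C(7,1)·0.862^1·0.138^6 = 0.000042
  k=2: C(7,2)·0.862^2·0.138^5 = 0.000781
  k=3: C(7,3)·0.862^3·0.138^4 = 0.008130
Total = 0.008953

0.0090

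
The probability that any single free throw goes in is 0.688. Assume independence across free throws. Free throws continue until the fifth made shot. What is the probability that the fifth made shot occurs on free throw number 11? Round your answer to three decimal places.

Y = trial on which the fifth success occurs; negative binomial, r=5, p=0.688.
P(Y=11) = C(10,4) · p^5 · (1−p)^6
= 210 · 0.15415 · 0.00092242 = 0.02986

0.030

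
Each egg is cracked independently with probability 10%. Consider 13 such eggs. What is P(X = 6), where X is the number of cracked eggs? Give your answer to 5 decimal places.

X ~ Binomial(n=13, p=0.10).
P(X=6) = C(13,6) · p^6 · (1−p)^7
= 1716 · 1e-06 · 0.4783 = 0.0008208

0.00082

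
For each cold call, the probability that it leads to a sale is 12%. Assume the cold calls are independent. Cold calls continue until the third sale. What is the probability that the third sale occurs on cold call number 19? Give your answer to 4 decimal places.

Y = trial on which the third success occurs; negative binomial, r=3, p=0.12.
P(Y=19) = C(18,2) · p^3 · (1−p)^16
= 153 · 0.001728 · 0.12934 = 0.034195

0.0342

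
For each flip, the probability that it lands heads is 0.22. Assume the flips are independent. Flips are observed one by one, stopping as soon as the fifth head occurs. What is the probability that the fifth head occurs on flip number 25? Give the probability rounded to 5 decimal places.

Y = trial on which the fifth success occurs; negative binomial, r=5, p=0.22.
P(Y=25) = C(24,4) · p^5 · (1−p)^20
= 10626 · 0.00051536 · 0.0069485 = 0.0380518

0.03805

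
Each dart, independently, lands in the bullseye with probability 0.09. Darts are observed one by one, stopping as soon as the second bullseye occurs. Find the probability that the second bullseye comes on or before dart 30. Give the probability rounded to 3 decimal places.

0.766

Finishing within 30 darts ⇔ at least 2 successes in the first 30. With X ~ Binomial(30, 0.09), P(Y ≤ 30) = 1 − P(X ≤ 1).
  k=0: C(30,0)·0.09^0·0.91^30 = 0.05905
  k=1: C(30,1)·0.09^1·0.91^29 = 0.17521
1 − 0.23427 = 0.76573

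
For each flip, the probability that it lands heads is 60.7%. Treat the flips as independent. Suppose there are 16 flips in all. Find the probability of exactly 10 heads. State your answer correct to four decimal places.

X ~ Binomial(n=16, p=0.607).
P(X=10) = C(16,10) · p^10 · (1−p)^6
= 8008 · 0.0067903 · 0.0036843 = 0.200339

0.2003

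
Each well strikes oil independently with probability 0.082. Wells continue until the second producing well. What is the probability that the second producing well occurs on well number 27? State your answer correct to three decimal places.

0.021

Y = trial on which the second success occurs; negative binomial, r=2, p=0.082.
P(Y=27) = C(26,1) · p^2 · (1−p)^25
= 26 · 0.006724 · 0.11778 = 0.02059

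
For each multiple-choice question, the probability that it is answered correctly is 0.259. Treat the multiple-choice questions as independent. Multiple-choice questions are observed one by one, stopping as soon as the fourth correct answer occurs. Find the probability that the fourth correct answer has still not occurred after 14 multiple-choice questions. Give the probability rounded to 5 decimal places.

Needing more than 14 multiple-choice questions ⇔ fewer than 4 successes in the first 14. With X ~ Binomial(14, 0.259), P(Y > 14) = P(X ≤ 3).
  k=0: C(14,0)·0.259^0·0.741^14 = 0.0150472
  k=1: C(14,1)·0.259^1·0.741^13 = 0.0736316
  k=2: C(14,2)·0.259^2·0.741^12 = 0.1672859
  k=3: C(14,3)·0.259^3·0.741^11 = 0.2338842
P(X ≤ 3) = 0.4898490

0.48985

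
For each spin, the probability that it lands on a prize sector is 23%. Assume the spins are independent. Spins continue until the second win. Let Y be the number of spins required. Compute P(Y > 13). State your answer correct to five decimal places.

0.16333

Needing more than 13 spins ⇔ fewer than 2 successes in the first 13. With X ~ Binomial(13, 0.23), P(Y > 13) = P(X ≤ 1).
  k=0: C(13,0)·0.23^0·0.77^13 = 0.0334487
  k=1: C(13,1)·0.23^1·0.77^12 = 0.1298853
P(X ≤ 1) = 0.1633340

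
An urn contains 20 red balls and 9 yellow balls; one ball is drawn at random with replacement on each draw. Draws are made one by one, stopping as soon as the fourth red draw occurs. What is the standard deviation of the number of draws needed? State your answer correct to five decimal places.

Y = total draws until the fourth success; negative binomial with r=4, p=0.689655.
SD(Y) = √[r(1−p)/p²] = √(2.6100000) = 1.6155494

1.61555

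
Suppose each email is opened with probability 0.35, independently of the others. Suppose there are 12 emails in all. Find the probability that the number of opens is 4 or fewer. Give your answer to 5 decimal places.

0.58335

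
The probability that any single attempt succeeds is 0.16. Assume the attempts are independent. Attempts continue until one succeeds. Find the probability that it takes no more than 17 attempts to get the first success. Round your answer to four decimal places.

Y = number of attempts to the first success; geometric, p = 0.16.
P(Y ≤ 17) = 1 − (1−p)^17 = 1 − 0.051612 = 0.948388

0.9484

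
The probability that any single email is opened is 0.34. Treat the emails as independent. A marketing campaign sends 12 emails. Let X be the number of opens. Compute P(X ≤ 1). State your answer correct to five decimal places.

X ~ Binomial(12, 0.34); P(X ≤ 1) = Σ C(12,k) p^k (1−p)^(12−k) over k:
  k=0: C(12,0)·0.34^0·0.66^12 = 0.0068317
  k=1: C(12,1)·0.34^1·0.66^11 = 0.0422322
Total = 0.0490639

0.04906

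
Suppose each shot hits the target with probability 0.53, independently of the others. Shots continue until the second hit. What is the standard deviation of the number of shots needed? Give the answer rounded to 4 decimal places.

1.8293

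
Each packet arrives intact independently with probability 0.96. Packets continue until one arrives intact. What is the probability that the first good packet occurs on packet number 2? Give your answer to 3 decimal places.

0.038

Geometric (trials to first success), p = 0.96.
P(Y = 2) = (1−p)^1 · p = 0.04 · 0.96 = 0.03840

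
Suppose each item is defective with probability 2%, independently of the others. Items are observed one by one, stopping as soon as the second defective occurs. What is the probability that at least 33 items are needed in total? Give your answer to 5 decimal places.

Needing more than 32 items ⇔ fewer than 2 successes in the first 32. With X ~ Binomial(32, 0.02), P(Y > 32) = P(X ≤ 1).
  k=0: C(32,0)·0.02^0·0.98^32 = 0.5238831
  k=1: C(32,1)·0.02^1·0.98^31 = 0.3421278
P(X ≤ 1) = 0.8660109

0.86601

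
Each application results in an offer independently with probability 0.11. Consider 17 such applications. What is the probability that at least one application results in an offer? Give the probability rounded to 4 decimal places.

0.8621

P(at least one) = 1 − P(none) = 1 − (1 − 0.11)^17
= 1 − 0.137921 = 0.862079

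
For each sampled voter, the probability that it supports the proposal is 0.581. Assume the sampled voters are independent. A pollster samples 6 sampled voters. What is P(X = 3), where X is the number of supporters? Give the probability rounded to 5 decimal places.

0.28854

X ~ Binomial(n=6, p=0.581).
P(X=3) = C(6,3) · p^3 · (1−p)^3
= 20 · 0.19612 · 0.07356 = 0.2885363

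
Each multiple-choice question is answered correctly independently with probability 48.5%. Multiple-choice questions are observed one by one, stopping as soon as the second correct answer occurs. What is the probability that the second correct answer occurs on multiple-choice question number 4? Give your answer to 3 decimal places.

Y = trial on which the second success occurs; negative binomial, r=2, p=0.485.
P(Y=4) = C(3,1) · p^2 · (1−p)^2
= 3 · 0.23522 · 0.26522 = 0.18716

0.187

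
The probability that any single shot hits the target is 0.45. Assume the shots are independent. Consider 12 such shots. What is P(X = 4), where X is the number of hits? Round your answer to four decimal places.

0.1700

X ~ Binomial(n=12, p=0.45).
P(X=4) = C(12,4) · p^4 · (1−p)^8
= 495 · 0.041006 · 0.0083734 = 0.169964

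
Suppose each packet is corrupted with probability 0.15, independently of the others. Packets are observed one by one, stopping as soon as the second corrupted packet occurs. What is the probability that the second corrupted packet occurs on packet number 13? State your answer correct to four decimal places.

0.0452

Y = trial on which the second success occurs; negative binomial, r=2, p=0.15.
P(Y=13) = C(12,1) · p^2 · (1−p)^11
= 12 · 0.0225 · 0.16734 = 0.045183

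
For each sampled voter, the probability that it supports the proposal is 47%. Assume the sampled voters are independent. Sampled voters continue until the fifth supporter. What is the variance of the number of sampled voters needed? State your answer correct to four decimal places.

Y = total sampled voters until the fifth success; negative binomial with r=5, p=0.47.
Var(Y) = r(1−p)/p² = 5·0.53 / 0.47² = 11.996378

11.9964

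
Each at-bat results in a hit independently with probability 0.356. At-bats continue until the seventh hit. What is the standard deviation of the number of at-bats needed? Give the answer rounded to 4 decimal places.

5.9641

Y = total at-bats until the seventh success; negative binomial with r=7, p=0.356.
SD(Y) = √[r(1−p)/p²] = √(35.570004) = 5.964059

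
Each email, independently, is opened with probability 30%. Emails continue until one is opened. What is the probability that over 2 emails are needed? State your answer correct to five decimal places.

0.49000

Y = number of emails to the first success; geometric, p = 0.30.
P(Y > 2) = P(first 2 all fail) = (1−p)^2 = 0.4900000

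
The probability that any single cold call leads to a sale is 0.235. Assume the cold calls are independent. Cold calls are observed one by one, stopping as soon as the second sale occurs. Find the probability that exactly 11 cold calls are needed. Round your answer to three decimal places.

0.050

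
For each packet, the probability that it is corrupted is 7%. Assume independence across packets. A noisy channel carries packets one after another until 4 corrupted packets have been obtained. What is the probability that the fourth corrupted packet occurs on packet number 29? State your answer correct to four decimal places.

Y = trial on which the fourth success occurs; negative binomial, r=4, p=0.07.
P(Y=29) = C(28,3) · p^4 · (1−p)^25
= 3276 · 2.401e-05 · 0.16296 = 0.012818

0.0128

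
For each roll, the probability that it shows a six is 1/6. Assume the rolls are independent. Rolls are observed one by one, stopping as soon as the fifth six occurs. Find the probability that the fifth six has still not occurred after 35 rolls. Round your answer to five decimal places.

Needing more than 35 rolls ⇔ fewer than 5 successes in the first 35. With X ~ Binomial(35, 0.166667), P(Y > 35) = P(X ≤ 4).
  k=0: C(35,0)·0.166667^0·0.833333^35 = 0.0016930
  k=1: C(35,1)·0.166667^1·0.833333^34 = 0.0118510
  k=2: C(35,2)·0.166667^2·0.833333^33 = 0.0402933
  k=3: C(35,3)·0.166667^3·0.833333^32 = 0.0886454
  k=4: C(35,4)·0.166667^4·0.833333^31 = 0.1418326
P(X ≤ 4) = 0.2843153

0.28432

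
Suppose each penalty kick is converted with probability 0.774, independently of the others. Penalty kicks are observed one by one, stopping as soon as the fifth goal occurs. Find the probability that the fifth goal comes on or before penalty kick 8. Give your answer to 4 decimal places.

0.9167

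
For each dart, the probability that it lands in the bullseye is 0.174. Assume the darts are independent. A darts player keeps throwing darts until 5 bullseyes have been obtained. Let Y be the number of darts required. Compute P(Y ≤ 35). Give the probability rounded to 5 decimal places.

Finishing within 35 darts ⇔ at least 5 successes in the first 35. With X ~ Binomial(35, 0.174), P(Y ≤ 35) = 1 − P(X ≤ 4).
  k=0: C(35,0)·0.174^0·0.826^35 = 0.0012425
  k=1: C(35,1)·0.174^1·0.826^34 = 0.0091609
  k=2: C(35,2)·0.174^2·0.826^33 = 0.0328063
  k=3: C(35,3)·0.174^3·0.826^32 = 0.0760184
  k=4: C(35,4)·0.174^4·0.826^31 = 0.1281085
1 − 0.2473367 = 0.7526633

0.75266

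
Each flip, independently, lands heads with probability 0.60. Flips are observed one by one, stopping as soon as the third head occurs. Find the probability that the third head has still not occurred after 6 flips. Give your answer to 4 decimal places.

Needing more than 6 flips ⇔ fewer than 3 successes in the first 6. With X ~ Binomial(6, 0.60), P(Y > 6) = P(X ≤ 2).
  k=0: C(6,0)·0.60^0·0.40^6 = 0.004096
  k=1: C(6,1)·0.60^1·0.40^5 = 0.036864
  k=2: C(6,2)·0.60^2·0.40^4 = 0.138240
P(X ≤ 2) = 0.179200

0.1792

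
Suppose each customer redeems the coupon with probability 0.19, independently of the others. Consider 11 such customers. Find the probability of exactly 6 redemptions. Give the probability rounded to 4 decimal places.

X ~ Binomial(n=11, p=0.19).
P(X=6) = C(11,6) · p^6 · (1−p)^5
= 462 · 4.7046e-05 · 0.34868 = 0.007579

0.0076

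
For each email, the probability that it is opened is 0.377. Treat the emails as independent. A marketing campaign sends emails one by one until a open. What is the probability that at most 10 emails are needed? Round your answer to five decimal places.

Y = number of emails to the first success; geometric, p = 0.377.
P(Y ≤ 10) = 1 − (1−p)^10 = 1 − 0.0088081 = 0.9911919

0.99119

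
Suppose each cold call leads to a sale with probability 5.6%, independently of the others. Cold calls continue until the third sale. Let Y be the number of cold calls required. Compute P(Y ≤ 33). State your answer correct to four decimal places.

Finishing within 33 cold calls ⇔ at least 3 successes in the first 33. With X ~ Binomial(33, 0.056), P(Y ≤ 33) = 1 − P(X ≤ 2).
  k=0: C(33,0)·0.056^0·0.944^33 = 0.149306
  k=1: C(33,1)·0.056^1·0.944^32 = 0.292284
  k=2: C(33,2)·0.056^2·0.944^31 = 0.277423
1 − 0.719013 = 0.280987

0.2810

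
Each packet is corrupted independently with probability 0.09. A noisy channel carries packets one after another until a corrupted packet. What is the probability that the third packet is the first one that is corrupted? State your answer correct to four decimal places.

Geometric (trials to first success), p = 0.09.
P(Y = 3) = (1−p)^2 · p = 0.8281 · 0.09 = 0.074529

0.0745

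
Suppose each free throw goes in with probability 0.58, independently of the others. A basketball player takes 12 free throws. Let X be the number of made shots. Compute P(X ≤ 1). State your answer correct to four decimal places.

0.0005

X ~ Binomial(12, 0.58); P(X ≤ 1) = Σ C(12,k) p^k (1−p)^(12−k) over k:
  k=0: C(12,0)·0.58^0·0.42^12 = 0.000030
  k=1: C(12,1)·0.58^1·0.42^11 = 0.000499
Total = 0.000529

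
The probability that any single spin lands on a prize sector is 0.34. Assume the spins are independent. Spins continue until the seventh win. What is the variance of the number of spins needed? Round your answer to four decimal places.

39.9654

Y = total spins until the seventh success; negative binomial with r=7, p=0.34.
Var(Y) = r(1−p)/p² = 7·0.66 / 0.34² = 39.965398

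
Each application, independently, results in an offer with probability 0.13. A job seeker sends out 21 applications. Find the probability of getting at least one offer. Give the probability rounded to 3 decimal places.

P(at least one) = 1 − P(none) = 1 − (1 − 0.13)^21
= 1 − 0.05369 = 0.94631

0.946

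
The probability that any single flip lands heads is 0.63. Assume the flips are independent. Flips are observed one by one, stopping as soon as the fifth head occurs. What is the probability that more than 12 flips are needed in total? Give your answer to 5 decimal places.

0.03594

Needing more than 12 flips ⇔ fewer than 5 successes in the first 12. With X ~ Binomial(12, 0.63), P(Y > 12) = P(X ≤ 4).
  k=0: C(12,0)·0.63^0·0.37^12 = 0.0000066
  k=1: C(12,1)·0.63^1·0.37^11 = 0.0001345
  k=2: C(12,2)·0.63^2·0.37^10 = 0.0012596
  k=3: C(12,3)·0.63^3·0.37^9 = 0.0071492
  k=4: C(12,4)·0.63^4·0.37^8 = 0.0273893
P(X ≤ 4) = 0.0359393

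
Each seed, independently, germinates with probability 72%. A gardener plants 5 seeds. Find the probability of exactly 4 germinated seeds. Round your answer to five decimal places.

X ~ Binomial(n=5, p=0.72).
P(X=4) = C(5,4) · p^4 · (1−p)^1
= 5 · 0.26874 · 0.28 = 0.3762340

0.37623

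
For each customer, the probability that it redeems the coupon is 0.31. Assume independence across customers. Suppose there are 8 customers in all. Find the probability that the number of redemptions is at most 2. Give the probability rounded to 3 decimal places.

X ~ Binomial(8, 0.31); P(X ≤ 2) = Σ C(8,k) p^k (1−p)^(8−k) over k:
  k=0: C(8,0)·0.31^0·0.69^8 = 0.05138
  k=1: C(8,1)·0.31^1·0.69^7 = 0.18467
  k=2: C(8,2)·0.31^2·0.69^6 = 0.29039
Total = 0.52644

0.526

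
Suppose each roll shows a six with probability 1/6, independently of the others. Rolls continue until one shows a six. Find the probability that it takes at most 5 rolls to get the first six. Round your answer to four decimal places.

0.5981

Y = number of rolls to the first success; geometric, p = 0.166667.
P(Y ≤ 5) = 1 − (1−p)^5 = 1 − 0.401878 = 0.598122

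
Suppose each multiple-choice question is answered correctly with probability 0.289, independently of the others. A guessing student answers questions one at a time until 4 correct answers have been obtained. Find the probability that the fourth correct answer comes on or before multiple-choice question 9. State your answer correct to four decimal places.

0.2456

Finishing within 9 multiple-choice questions ⇔ at least 4 successes in the first 9. With X ~ Binomial(9, 0.289), P(Y ≤ 9) = 1 − P(X ≤ 3).
  k=0: C(9,0)·0.289^0·0.711^9 = 0.046433
  k=1: C(9,1)·0.289^1·0.711^8 = 0.169862
  k=2: C(9,2)·0.289^2·0.711^7 = 0.276176
  k=3: C(9,3)·0.289^3·0.711^6 = 0.261933
1 − 0.754404 = 0.245596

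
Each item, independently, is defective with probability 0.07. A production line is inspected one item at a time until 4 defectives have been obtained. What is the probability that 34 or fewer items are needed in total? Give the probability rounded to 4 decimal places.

0.2122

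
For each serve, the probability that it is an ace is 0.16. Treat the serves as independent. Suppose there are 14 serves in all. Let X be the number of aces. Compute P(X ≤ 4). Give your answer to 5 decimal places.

0.94057

X ~ Binomial(14, 0.16); P(X ≤ 4) = Σ C(14,k) p^k (1−p)^(14−k) over k:
  k=0: C(14,0)·0.16^0·0.84^14 = 0.0870783
  k=1: C(14,1)·0.16^1·0.84^13 = 0.2322088
  k=2: C(14,2)·0.16^2·0.84^12 = 0.2874967
  k=3: C(14,3)·0.16^3·0.84^11 = 0.2190451
  k=4: C(14,4)·0.16^4·0.84^10 = 0.1147379
Total = 0.9405668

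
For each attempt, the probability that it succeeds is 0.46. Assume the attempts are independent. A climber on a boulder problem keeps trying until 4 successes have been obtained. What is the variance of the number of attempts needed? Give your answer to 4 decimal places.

10.2079

Y = total attempts until the fourth success; negative binomial with r=4, p=0.46.
Var(Y) = r(1−p)/p² = 4·0.54 / 0.46² = 10.207940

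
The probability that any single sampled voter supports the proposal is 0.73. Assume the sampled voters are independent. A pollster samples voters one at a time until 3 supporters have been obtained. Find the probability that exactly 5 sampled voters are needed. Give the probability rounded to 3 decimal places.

Y = trial on which the third success occurs; negative binomial, r=3, p=0.73.
P(Y=5) = C(4,2) · p^3 · (1−p)^2
= 6 · 0.38902 · 0.0729 = 0.17016

0.170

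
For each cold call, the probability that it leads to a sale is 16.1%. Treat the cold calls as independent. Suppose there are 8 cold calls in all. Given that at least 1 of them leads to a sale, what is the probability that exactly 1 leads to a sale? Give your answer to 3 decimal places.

X ~ Binomial(8, 0.161). Want P(X=1 | X≥1) = P(X=1) / P(X≥1).
P(X=1) = C(8,1)·0.161^1·0.839^7 = 0.37692
P(X≥1) = 1 − 0.24552 = 0.75448
Ratio = 0.37692 / 0.75448 = 0.49958

0.500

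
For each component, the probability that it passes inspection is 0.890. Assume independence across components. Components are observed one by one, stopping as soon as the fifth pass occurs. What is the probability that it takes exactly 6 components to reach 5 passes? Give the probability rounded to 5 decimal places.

0.30712

Y = trial on which the fifth success occurs; negative binomial, r=5, p=0.89.
P(Y=6) = C(5,4) · p^5 · (1−p)^1
= 5 · 0.55841 · 0.11 = 0.3071233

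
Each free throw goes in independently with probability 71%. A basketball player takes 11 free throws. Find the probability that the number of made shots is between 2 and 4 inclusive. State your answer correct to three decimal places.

X ~ Binomial(11, 0.71); P(2 ≤ X ≤ 4) = Σ C(11,k) p^k (1−p)^(11−k) over k:
  k=2: C(11,2)·0.71^2·0.29^9 = 0.00040
  k=3: C(11,3)·0.71^3·0.29^8 = 0.00295
  k=4: C(11,4)·0.71^4·0.29^7 = 0.01447
Total = 0.01782

0.018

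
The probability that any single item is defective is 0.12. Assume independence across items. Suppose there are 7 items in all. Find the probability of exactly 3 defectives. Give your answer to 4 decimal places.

X ~ Binomial(n=7, p=0.12).
P(X=3) = C(7,3) · p^3 · (1−p)^4
= 35 · 0.001728 · 0.5997 = 0.036270

0.0363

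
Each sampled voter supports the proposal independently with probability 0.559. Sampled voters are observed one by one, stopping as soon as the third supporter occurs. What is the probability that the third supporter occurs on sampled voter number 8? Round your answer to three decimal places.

Y = trial on which the third success occurs; negative binomial, r=3, p=0.559.
P(Y=8) = C(7,2) · p^3 · (1−p)^5
= 21 · 0.17468 · 0.01668 = 0.06119

0.061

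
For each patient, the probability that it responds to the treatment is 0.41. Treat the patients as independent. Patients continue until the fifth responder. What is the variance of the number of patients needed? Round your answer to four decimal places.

Y = total patients until the fifth success; negative binomial with r=5, p=0.41.
Var(Y) = r(1−p)/p² = 5·0.59 / 0.41² = 17.549078

17.5491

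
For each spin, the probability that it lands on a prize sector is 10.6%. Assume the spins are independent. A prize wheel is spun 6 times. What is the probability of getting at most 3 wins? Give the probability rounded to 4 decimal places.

X ~ Binomial(6, 0.106); P(X ≤ 3) = Σ C(6,k) p^k (1−p)^(6−k) over k:
  k=0: C(6,0)·0.106^0·0.894^6 = 0.510535
  k=1: C(6,1)·0.106^1·0.894^5 = 0.363199
  k=2: C(6,2)·0.106^2·0.894^4 = 0.107660
  k=3: C(6,3)·0.106^3·0.894^3 = 0.017020
Total = 0.998413

0.9984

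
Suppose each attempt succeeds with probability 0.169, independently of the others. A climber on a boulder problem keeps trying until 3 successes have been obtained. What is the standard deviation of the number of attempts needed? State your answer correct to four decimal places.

9.3427

Y = total attempts until the third success; negative binomial with r=3, p=0.169.
SD(Y) = √[r(1−p)/p²] = √(87.286860) = 9.342744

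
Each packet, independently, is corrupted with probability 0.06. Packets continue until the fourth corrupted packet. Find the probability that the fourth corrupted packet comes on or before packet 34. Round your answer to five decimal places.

Finishing within 34 packets ⇔ at least 4 successes in the first 34. With X ~ Binomial(34, 0.06), P(Y ≤ 34) = 1 − P(X ≤ 3).
  k=0: C(34,0)·0.06^0·0.94^34 = 0.1219964
  k=1: C(34,1)·0.06^1·0.94^33 = 0.2647581
  k=2: C(34,2)·0.06^2·0.94^32 = 0.2788410
  k=3: C(34,3)·0.06^3·0.94^31 = 0.1898492
1 − 0.8554448 = 0.1445552

0.14456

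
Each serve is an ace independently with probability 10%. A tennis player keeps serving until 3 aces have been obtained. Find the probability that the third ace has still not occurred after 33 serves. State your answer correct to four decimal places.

Needing more than 33 serves ⇔ fewer than 3 successes in the first 33. With X ~ Binomial(33, 0.10), P(Y > 33) = P(X ≤ 2).
  k=0: C(33,0)·0.10^0·0.90^33 = 0.030903
  k=1: C(33,1)·0.10^1·0.90^32 = 0.113312
  k=2: C(33,2)·0.10^2·0.90^31 = 0.201443
P(X ≤ 2) = 0.345658

0.3457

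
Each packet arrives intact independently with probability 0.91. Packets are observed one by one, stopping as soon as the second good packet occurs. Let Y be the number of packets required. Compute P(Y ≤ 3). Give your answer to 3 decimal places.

Finishing within 3 packets ⇔ at least 2 successes in the first 3. With X ~ Binomial(3, 0.91), P(Y ≤ 3) = 1 − P(X ≤ 1).
  k=0: C(3,0)·0.91^0·0.09^3 = 0.00073
  k=1: C(3,1)·0.91^1·0.09^2 = 0.02211
1 − 0.02284 = 0.97716

0.977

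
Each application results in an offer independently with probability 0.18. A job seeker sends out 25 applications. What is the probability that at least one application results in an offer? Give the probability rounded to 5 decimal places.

0.99300

P(at least one) = 1 − P(none) = 1 − (1 − 0.18)^25
= 1 − 0.0070040 = 0.9929960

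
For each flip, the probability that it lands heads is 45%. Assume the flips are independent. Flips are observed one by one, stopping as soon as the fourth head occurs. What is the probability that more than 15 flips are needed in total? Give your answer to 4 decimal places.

0.0424

Needing more than 15 flips ⇔ fewer than 4 successes in the first 15. With X ~ Binomial(15, 0.45), P(Y > 15) = P(X ≤ 3).
  k=0: C(15,0)·0.45^0·0.55^15 = 0.000127
  k=1: C(15,1)·0.45^1·0.55^14 = 0.001565
  k=2: C(15,2)·0.45^2·0.55^13 = 0.008960
  k=3: C(15,3)·0.45^3·0.55^12 = 0.031769
P(X ≤ 3) = 0.042421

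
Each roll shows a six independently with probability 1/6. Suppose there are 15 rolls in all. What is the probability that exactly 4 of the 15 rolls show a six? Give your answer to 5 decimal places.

X ~ Binomial(n=15, p=0.166667).
P(X=4) = C(15,4) · p^4 · (1−p)^11
= 1365 · 0.0007716 · 0.13459 = 0.1417535

0.14175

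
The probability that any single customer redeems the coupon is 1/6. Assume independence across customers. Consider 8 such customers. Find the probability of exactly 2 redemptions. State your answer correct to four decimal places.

0.2605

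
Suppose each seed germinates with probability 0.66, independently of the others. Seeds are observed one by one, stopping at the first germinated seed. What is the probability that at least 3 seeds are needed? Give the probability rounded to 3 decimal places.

0.116

Y = number of seeds to the first success; geometric, p = 0.66.
P(Y > 2) = P(first 2 all fail) = (1−p)^2 = 0.11560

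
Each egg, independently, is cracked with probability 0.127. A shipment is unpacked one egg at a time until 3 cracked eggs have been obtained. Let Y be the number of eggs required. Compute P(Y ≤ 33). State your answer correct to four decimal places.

0.8080

Finishing within 33 eggs ⇔ at least 3 successes in the first 33. With X ~ Binomial(33, 0.127), P(Y ≤ 33) = 1 − P(X ≤ 2).
  k=0: C(33,0)·0.127^0·0.873^33 = 0.011310
  k=1: C(33,1)·0.127^1·0.873^32 = 0.054297
  k=2: C(33,2)·0.127^2·0.873^31 = 0.126381
1 − 0.191988 = 0.808012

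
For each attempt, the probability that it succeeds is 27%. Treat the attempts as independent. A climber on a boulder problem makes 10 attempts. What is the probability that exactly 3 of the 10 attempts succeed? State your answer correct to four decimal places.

0.2609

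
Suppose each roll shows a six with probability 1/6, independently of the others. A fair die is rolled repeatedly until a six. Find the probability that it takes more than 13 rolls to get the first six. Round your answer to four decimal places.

0.0935

Y = number of rolls to the first success; geometric, p = 0.166667.
P(Y > 13) = P(first 13 all fail) = (1−p)^13 = 0.093464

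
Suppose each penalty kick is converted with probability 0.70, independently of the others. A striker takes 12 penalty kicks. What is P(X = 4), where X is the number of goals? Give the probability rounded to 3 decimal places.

0.008

X ~ Binomial(n=12, p=0.70).
P(X=4) = C(12,4) · p^4 · (1−p)^8
= 495 · 0.2401 · 6.561e-05 = 0.00780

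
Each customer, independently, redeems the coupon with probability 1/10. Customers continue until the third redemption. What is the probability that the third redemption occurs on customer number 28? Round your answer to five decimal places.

0.02520

Y = trial on which the third success occurs; negative binomial, r=3, p=0.10.
P(Y=28) = C(27,2) · p^3 · (1−p)^25
= 351 · 0.001 · 0.07179 = 0.0251982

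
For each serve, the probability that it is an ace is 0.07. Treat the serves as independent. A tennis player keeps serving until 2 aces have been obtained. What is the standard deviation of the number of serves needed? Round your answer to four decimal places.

Y = total serves until the second success; negative binomial with r=2, p=0.07.
SD(Y) = √[r(1−p)/p²] = √(379.591837) = 19.483117

19.4831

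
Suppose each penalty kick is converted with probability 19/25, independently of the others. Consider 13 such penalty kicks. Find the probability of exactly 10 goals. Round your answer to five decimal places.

X ~ Binomial(n=13, p=0.76).
P(X=10) = C(13,10) · p^10 · (1−p)^3
= 286 · 0.064289 · 0.013824 = 0.2541767

0.25418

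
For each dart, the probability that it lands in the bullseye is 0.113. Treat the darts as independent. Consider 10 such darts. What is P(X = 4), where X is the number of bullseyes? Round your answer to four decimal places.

X ~ Binomial(n=10, p=0.113).
P(X=4) = C(10,4) · p^4 · (1−p)^6
= 210 · 0.00016305 · 0.48701 = 0.016675

0.0167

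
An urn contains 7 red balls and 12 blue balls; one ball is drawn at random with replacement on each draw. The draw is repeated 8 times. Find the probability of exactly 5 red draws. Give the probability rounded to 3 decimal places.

X ~ Binomial(n=8, p=0.368421).
P(X=5) = C(8,5) · p^5 · (1−p)^3
= 56 · 0.0067877 · 0.25193 = 0.09576

0.096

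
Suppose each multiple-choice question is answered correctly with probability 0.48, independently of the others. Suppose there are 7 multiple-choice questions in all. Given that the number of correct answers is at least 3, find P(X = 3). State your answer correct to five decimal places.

X ~ Binomial(7, 0.48). Want P(X=3 | X≥3) = P(X=3) / P(X≥3).
P(X=3) = C(7,3)·0.48^3·0.52^4 = 0.2830122
P(X≥3) = 1 − 0.0102807 − 0.0664292 − 0.1839579 = 0.7393321
Ratio = 0.2830122 / 0.7393321 = 0.3827944

0.38279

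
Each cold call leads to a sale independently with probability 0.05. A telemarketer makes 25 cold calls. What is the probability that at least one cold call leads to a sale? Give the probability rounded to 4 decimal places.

P(at least one) = 1 − P(none) = 1 − (1 − 0.05)^25
= 1 − 0.277390 = 0.722610

0.7226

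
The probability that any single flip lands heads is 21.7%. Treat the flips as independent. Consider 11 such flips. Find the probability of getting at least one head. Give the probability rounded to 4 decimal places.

P(at least one) = 1 − P(none) = 1 − (1 − 0.217)^11
= 1 − 0.067823 = 0.932177

0.9322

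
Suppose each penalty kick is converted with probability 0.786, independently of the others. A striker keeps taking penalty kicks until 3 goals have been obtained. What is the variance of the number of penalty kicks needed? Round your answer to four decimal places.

Y = total penalty kicks until the third success; negative binomial with r=3, p=0.786.
Var(Y) = r(1−p)/p² = 3·0.214 / 0.786² = 1.039178

1.0392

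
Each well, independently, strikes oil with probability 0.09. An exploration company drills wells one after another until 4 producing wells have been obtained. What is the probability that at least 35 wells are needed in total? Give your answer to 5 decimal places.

0.63331

Needing more than 34 wells ⇔ fewer than 4 successes in the first 34. With X ~ Binomial(34, 0.09), P(Y > 34) = P(X ≤ 3).
  k=0: C(34,0)·0.09^0·0.91^34 = 0.0404956
  k=1: C(34,1)·0.09^1·0.91^33 = 0.1361719
  k=2: C(34,2)·0.09^2·0.91^32 = 0.2222145
  k=3: C(34,3)·0.09^3·0.91^31 = 0.2344241
P(X ≤ 3) = 0.6333060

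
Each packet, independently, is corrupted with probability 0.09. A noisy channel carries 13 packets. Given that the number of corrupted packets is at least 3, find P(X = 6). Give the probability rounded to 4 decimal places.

X ~ Binomial(13, 0.09). Want P(X=6 | X≥3) = P(X=6) / P(X≥3).
P(X=6) = C(13,6)·0.09^6·0.91^7 = 0.000471
P(X≥3) = 1 − 0.293453 − 0.377296 − 0.223890 = 0.105361
Ratio = 0.000471 / 0.105361 = 0.004473

0.0045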